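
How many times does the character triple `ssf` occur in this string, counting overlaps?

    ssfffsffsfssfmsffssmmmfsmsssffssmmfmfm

3

Sliding a length-3 window over the 38 characters (36 positions):
  position 1–3: ssf
  position 11–13: ssf
  position 27–29: ssf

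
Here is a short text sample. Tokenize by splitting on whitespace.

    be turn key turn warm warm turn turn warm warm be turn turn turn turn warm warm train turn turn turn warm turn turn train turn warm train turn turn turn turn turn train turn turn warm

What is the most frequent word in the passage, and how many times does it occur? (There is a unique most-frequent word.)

"turn", 21 times

Unigram frequencies (highest first):
  turn: 21
  warm: 9
  train: 4
  be: 2
  key: 1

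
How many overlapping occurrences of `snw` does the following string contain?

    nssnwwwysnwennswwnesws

2

Sliding a length-3 window over the 22 characters (20 positions):
  position 3–5: snw
  position 9–11: snw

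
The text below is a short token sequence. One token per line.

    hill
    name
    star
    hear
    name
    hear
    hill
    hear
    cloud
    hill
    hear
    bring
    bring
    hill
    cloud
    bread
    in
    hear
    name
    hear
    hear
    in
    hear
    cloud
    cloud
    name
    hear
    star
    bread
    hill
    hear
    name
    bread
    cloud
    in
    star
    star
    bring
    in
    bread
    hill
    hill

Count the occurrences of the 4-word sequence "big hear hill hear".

0

Scanning the 39 overlapping 4-gram windows for "big hear hill hear":
  (none found)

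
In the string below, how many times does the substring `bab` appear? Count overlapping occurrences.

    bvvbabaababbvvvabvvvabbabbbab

Sliding a length-3 window over the 29 characters (27 positions):
  position 4–6: bab
  position 9–11: bab
  position 23–25: bab
  position 27–29: bab

4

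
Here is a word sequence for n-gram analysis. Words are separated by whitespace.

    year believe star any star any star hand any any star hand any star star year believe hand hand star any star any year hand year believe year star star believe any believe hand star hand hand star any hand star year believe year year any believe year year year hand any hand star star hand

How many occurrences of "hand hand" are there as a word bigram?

Scanning the 55 overlapping bigram windows for "hand hand":
  position 18–19: hand hand
  position 36–37: hand hand

2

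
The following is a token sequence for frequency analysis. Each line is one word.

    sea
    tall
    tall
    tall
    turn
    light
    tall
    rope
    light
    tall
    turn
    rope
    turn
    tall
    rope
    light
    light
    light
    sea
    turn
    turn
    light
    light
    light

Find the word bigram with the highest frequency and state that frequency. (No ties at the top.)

Bigram frequencies (highest first):
  light light: 4
  tall tall: 2
  tall turn: 2
  turn light: 2
  light tall: 2
  tall rope: 2
  … (8 more, each ≤ 2)

"light light", 4 times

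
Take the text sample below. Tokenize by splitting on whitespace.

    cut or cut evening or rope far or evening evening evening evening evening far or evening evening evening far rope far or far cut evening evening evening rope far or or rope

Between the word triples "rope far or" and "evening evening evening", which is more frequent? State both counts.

"evening evening evening" (5 vs 3)

"rope far or": 3 occurrences
"evening evening evening": 5 occurrences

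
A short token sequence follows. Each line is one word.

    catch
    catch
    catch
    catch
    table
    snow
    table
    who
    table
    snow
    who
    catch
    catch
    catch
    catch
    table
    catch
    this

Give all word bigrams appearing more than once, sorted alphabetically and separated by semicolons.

Bigram counts meeting the condition (more than once):
  catch catch: 6
  catch table: 2
  table snow: 2

catch catch; catch table; table snow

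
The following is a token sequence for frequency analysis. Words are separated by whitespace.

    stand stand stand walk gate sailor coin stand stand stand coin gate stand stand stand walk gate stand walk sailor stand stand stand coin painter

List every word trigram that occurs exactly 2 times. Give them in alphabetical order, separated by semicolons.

stand stand coin; stand stand walk; stand walk gate

Trigram counts meeting the condition (exactly 2 times):
  stand stand coin: 2
  stand stand walk: 2
  stand walk gate: 2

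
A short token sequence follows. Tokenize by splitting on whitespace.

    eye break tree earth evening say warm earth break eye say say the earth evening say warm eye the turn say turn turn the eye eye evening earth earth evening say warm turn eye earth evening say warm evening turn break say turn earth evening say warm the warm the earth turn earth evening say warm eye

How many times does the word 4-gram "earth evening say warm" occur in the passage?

Scanning the 54 overlapping 4-gram windows for "earth evening say warm":
  position 4–7: earth evening say warm
  position 14–17: earth evening say warm
  position 29–32: earth evening say warm
  position 35–38: earth evening say warm
  position 44–47: earth evening say warm
  position 53–56: earth evening say warm

6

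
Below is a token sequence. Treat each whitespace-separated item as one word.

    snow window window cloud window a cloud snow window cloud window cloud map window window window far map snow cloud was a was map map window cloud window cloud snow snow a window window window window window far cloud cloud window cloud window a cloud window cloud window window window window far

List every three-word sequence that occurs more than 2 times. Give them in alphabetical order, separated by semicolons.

Trigram counts meeting the condition (more than 2 times):
  cloud window cloud: 4
  window cloud window: 5
  window window far: 3
  window window window: 6

cloud window cloud; window cloud window; window window far; window window window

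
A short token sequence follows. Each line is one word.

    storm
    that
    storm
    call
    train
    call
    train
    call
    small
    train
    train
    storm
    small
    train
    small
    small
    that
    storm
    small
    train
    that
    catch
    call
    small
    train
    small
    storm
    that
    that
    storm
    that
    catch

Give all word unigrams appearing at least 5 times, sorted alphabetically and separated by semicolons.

Unigram counts meeting the condition (at least 5 times):
  small: 7
  storm: 6
  that: 6
  train: 7

small; storm; that; train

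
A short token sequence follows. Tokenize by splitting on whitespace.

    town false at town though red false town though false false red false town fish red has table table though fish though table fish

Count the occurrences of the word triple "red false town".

2

Scanning the 22 overlapping trigram windows for "red false town":
  position 6–8: red false town
  position 12–14: red false town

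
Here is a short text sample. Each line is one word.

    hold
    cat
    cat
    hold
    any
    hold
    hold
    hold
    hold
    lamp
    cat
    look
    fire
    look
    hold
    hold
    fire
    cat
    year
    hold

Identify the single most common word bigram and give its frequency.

Bigram frequencies (highest first):
  hold hold: 4
  hold cat: 1
  cat cat: 1
  cat hold: 1
  hold any: 1
  any hold: 1
  … (10 more, each ≤ 1)

"hold hold", 4 times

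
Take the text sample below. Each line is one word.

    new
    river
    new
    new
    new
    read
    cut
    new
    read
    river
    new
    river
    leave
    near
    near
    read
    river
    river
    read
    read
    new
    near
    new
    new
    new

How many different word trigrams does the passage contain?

22

25 tokens → 23 trigram windows in total.
Repeated trigrams (each contributes count−1 duplicates):
  new new new: 2
1 duplicate windows → 23 − 1 = 22 distinct.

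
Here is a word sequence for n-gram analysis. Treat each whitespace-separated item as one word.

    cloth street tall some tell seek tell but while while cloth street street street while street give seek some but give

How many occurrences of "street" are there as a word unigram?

5

Scanning the 21 tokens for "street":
  position 2: street
  position 12: street
  position 13: street
  position 14: street
  position 16: street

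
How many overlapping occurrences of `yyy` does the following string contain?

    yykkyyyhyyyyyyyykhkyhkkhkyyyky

8

Sliding a length-3 window over the 30 characters (28 positions):
  position 5–7: yyy
  position 9–11: yyy
  position 10–12: yyy
  position 11–13: yyy
  position 12–14: yyy
  position 13–15: yyy
  position 14–16: yyy
  position 26–28: yyy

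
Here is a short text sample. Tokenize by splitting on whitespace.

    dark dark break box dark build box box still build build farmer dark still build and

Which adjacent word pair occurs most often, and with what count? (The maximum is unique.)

Bigram frequencies (highest first):
  still build: 2
  dark dark: 1
  dark break: 1
  break box: 1
  box dark: 1
  dark build: 1
  … (8 more, each ≤ 1)

"still build", 2 times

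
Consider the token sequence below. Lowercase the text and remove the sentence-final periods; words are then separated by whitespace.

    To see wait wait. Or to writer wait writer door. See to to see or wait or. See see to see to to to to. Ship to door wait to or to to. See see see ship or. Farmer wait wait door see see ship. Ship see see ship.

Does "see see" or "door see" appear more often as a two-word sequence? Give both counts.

"see see": 5 occurrences
"door see": 2 occurrences

"see see" (5 vs 2)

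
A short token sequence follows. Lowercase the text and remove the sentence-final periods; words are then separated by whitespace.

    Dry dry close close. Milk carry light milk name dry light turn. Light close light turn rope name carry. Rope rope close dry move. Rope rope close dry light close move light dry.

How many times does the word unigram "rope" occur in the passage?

5

Scanning the 33 tokens for "rope":
  position 17: rope
  position 20: rope
  position 21: rope
  position 25: rope
  position 26: rope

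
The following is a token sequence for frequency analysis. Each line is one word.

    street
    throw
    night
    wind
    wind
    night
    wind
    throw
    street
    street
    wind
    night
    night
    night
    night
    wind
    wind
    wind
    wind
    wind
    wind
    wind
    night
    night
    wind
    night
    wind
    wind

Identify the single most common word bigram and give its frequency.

"wind wind", 8 times

Bigram frequencies (highest first):
  wind wind: 8
  night wind: 5
  wind night: 4
  night night: 4
  street throw: 1
  throw night: 1
  … (4 more, each ≤ 1)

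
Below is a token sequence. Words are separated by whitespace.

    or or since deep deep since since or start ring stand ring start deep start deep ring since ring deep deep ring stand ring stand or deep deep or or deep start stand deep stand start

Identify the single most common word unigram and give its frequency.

Unigram frequencies (highest first):
  deep: 10
  or: 6
  ring: 6
  start: 5
  stand: 5
  since: 4

"deep", 10 times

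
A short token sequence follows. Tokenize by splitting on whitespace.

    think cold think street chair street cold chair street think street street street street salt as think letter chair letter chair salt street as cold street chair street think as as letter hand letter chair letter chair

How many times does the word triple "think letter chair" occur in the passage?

Scanning the 35 overlapping trigram windows for "think letter chair":
  position 17–19: think letter chair

1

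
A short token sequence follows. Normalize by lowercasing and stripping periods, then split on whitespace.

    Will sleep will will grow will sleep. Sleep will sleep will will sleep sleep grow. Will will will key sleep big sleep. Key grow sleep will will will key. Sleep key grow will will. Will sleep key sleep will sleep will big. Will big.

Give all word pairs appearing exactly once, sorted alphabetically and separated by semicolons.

big sleep; big will; grow sleep; sleep big; sleep grow; will grow

Bigram counts meeting the condition (exactly once):
  big sleep: 1
  big will: 1
  grow sleep: 1
  sleep big: 1
  sleep grow: 1
  will grow: 1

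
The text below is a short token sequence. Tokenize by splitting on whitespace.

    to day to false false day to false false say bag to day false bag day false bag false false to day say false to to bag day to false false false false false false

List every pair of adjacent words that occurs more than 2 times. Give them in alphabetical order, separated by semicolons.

Bigram counts meeting the condition (more than 2 times):
  day to: 3
  false false: 8
  to day: 3
  to false: 3

day to; false false; to day; to false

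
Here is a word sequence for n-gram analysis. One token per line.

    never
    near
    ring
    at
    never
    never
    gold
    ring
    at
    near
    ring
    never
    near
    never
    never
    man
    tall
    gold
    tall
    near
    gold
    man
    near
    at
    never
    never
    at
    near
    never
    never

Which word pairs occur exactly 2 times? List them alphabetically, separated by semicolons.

at near; at never; near never; near ring; never near; ring at

Bigram counts meeting the condition (exactly 2 times):
  at near: 2
  at never: 2
  near never: 2
  near ring: 2
  never near: 2
  ring at: 2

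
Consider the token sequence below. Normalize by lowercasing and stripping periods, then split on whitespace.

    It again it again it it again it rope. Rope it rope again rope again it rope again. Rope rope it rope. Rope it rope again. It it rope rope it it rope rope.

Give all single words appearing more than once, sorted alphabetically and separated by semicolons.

Unigram counts meeting the condition (more than once):
  again: 7
  it: 13
  rope: 14

again; it; rope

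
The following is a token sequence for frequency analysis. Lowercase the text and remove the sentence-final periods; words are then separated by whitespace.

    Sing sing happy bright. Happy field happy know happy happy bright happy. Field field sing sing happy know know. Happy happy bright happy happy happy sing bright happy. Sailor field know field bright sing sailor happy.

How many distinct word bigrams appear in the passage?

36 tokens → 35 bigram windows in total.
Repeated bigrams (each contributes count−1 duplicates):
  bright happy: 4
  happy happy: 4
  happy bright: 3
  happy field: 2
  happy know: 2
  know happy: 2
  sing happy: 2
  sing sing: 2
13 duplicate windows → 35 − 13 = 22 distinct.

22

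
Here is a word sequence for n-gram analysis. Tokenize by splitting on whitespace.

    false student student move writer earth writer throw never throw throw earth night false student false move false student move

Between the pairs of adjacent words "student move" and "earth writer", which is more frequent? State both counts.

"student move" (2 vs 1)

"student move": 2 occurrences
"earth writer": 1 occurrence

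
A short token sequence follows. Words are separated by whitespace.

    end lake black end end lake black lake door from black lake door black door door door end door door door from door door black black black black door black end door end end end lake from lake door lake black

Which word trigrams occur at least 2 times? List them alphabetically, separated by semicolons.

Trigram counts meeting the condition (at least 2 times):
  black black black: 2
  black lake door: 2
  door door door: 2
  end end lake: 2
  end lake black: 2

black black black; black lake door; door door door; end end lake; end lake black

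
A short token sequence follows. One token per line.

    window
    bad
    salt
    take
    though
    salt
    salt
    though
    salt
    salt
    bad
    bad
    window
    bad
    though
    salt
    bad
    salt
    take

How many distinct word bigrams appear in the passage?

19 tokens → 18 bigram windows in total.
Repeated bigrams (each contributes count−1 duplicates):
  though salt: 3
  bad salt: 2
  salt bad: 2
  salt salt: 2
  salt take: 2
  window bad: 2
7 duplicate windows → 18 − 7 = 11 distinct.

11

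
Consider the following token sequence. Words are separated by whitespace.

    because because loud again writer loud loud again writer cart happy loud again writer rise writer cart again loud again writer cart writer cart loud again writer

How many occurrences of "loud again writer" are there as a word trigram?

Scanning the 25 overlapping trigram windows for "loud again writer":
  position 3–5: loud again writer
  position 7–9: loud again writer
  position 12–14: loud again writer
  position 19–21: loud again writer
  position 25–27: loud again writer

5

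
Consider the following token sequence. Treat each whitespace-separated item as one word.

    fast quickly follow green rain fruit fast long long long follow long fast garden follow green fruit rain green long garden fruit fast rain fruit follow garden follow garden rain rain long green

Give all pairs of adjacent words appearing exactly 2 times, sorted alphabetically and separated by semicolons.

Bigram counts meeting the condition (exactly 2 times):
  follow garden: 2
  follow green: 2
  fruit fast: 2
  garden follow: 2
  long long: 2
  rain fruit: 2

follow garden; follow green; fruit fast; garden follow; long long; rain fruit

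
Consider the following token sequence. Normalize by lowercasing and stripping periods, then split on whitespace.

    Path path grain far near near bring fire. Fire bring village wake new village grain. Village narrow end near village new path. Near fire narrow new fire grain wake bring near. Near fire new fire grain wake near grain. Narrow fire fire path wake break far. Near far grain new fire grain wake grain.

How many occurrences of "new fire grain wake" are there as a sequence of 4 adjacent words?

Scanning the 51 overlapping 4-gram windows for "new fire grain wake":
  position 26–29: new fire grain wake
  position 34–37: new fire grain wake
  position 50–53: new fire grain wake

3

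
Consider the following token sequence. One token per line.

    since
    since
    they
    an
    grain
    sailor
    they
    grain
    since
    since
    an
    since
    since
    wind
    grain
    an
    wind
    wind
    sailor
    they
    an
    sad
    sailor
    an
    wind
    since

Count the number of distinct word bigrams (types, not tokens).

20

26 tokens → 25 bigram windows in total.
Repeated bigrams (each contributes count−1 duplicates):
  since since: 3
  an wind: 2
  sailor they: 2
  they an: 2
5 duplicate windows → 25 − 5 = 20 distinct.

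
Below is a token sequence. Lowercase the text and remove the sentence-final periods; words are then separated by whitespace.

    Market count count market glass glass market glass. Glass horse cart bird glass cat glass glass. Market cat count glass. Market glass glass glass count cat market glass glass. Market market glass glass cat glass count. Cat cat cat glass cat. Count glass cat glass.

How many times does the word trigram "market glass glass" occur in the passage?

Scanning the 43 overlapping trigram windows for "market glass glass":
  position 4–6: market glass glass
  position 7–9: market glass glass
  position 21–23: market glass glass
  position 27–29: market glass glass
  position 31–33: market glass glass

5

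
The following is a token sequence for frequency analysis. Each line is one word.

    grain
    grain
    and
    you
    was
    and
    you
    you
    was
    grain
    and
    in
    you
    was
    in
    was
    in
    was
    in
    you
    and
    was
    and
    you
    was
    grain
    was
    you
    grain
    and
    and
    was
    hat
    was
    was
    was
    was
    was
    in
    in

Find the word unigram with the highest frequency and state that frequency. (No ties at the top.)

Unigram frequencies (highest first):
  was: 14
  and: 7
  you: 7
  in: 6
  grain: 5
  hat: 1

"was", 14 times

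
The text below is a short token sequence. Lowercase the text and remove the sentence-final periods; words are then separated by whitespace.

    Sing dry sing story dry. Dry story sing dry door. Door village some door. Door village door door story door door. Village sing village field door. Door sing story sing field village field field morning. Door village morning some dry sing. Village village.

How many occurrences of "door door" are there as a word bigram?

Scanning the 42 overlapping bigram windows for "door door":
  position 10–11: door door
  position 14–15: door door
  position 17–18: door door
  position 20–21: door door
  position 26–27: door door

5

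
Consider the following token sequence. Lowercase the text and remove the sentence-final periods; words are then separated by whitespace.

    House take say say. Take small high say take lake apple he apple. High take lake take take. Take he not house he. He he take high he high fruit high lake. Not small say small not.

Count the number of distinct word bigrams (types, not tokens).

37 tokens → 36 bigram windows in total.
Repeated bigrams (each contributes count−1 duplicates):
  he he: 2
  say take: 2
  take lake: 2
  take take: 2
4 duplicate windows → 36 − 4 = 32 distinct.

32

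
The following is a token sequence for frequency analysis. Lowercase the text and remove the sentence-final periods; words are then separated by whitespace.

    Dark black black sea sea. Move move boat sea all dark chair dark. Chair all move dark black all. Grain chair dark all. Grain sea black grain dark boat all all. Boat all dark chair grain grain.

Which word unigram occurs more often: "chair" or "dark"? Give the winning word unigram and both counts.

"chair": 4 occurrences
"dark": 7 occurrences

"dark" (7 vs 4)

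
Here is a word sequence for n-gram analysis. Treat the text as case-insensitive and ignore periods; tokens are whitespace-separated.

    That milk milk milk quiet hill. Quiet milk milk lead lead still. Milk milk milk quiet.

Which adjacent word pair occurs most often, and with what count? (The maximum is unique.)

"milk milk", 5 times

Bigram frequencies (highest first):
  milk milk: 5
  milk quiet: 2
  that milk: 1
  quiet hill: 1
  hill quiet: 1
  quiet milk: 1
  … (4 more, each ≤ 1)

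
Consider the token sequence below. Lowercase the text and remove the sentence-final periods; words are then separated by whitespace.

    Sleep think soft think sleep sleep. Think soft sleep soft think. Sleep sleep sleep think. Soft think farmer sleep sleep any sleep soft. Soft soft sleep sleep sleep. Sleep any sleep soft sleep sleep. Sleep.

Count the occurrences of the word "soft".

8

Scanning the 35 tokens for "soft":
  position 3: soft
  position 8: soft
  position 10: soft
  position 16: soft
  position 23: soft
  position 24: soft
  position 25: soft
  position 32: soft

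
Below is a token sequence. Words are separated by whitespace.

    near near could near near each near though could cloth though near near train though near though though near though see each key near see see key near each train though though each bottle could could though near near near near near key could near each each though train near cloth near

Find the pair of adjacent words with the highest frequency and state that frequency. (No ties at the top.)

Bigram frequencies (highest first):
  near near: 7
  though near: 4
  near each: 3
  near though: 3
  could near: 2
  train though: 2
  … (28 more, each ≤ 2)

"near near", 7 times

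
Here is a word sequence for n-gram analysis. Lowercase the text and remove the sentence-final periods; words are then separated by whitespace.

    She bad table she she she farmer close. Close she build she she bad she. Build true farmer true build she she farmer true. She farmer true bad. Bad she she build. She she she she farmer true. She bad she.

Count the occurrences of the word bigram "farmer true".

Scanning the 40 overlapping bigram windows for "farmer true":
  position 18–19: farmer true
  position 23–24: farmer true
  position 26–27: farmer true
  position 37–38: farmer true

4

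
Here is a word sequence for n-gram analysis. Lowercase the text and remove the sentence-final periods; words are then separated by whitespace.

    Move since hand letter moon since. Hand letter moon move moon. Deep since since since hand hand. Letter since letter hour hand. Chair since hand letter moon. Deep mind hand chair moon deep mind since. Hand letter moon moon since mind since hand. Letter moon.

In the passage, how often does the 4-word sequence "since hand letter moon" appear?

Scanning the 42 overlapping 4-gram windows for "since hand letter moon":
  position 2–5: since hand letter moon
  position 6–9: since hand letter moon
  position 24–27: since hand letter moon
  position 35–38: since hand letter moon
  position 42–45: since hand letter moon

5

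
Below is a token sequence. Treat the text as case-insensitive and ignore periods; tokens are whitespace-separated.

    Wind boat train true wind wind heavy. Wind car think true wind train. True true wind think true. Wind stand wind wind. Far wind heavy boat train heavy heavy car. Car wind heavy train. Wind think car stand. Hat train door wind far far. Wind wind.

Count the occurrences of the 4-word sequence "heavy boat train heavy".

Scanning the 43 overlapping 4-gram windows for "heavy boat train heavy":
  position 25–28: heavy boat train heavy

1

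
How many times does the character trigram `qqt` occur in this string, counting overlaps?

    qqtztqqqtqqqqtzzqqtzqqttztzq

Sliding a length-3 window over the 28 characters (26 positions):
  position 1–3: qqt
  position 7–9: qqt
  position 12–14: qqt
  position 17–19: qqt
  position 21–23: qqt

5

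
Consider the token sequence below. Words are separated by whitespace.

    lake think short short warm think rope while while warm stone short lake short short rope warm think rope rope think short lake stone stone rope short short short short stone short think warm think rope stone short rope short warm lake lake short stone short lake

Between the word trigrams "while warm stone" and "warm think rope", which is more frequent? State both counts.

"while warm stone": 1 occurrence
"warm think rope": 3 occurrences

"warm think rope" (3 vs 1)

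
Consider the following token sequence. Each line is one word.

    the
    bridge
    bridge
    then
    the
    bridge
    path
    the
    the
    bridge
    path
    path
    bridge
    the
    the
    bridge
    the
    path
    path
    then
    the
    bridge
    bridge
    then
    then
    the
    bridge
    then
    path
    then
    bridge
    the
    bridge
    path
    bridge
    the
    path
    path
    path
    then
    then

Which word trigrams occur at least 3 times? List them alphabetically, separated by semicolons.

Trigram counts meeting the condition (at least 3 times):
  the bridge path: 3
  then the bridge: 3

the bridge path; then the bridge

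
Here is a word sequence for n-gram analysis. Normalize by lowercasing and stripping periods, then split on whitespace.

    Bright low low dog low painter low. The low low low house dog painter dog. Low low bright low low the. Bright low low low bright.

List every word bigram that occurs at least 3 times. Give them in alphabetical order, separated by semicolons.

Bigram counts meeting the condition (at least 3 times):
  bright low: 3
  low low: 7

bright low; low low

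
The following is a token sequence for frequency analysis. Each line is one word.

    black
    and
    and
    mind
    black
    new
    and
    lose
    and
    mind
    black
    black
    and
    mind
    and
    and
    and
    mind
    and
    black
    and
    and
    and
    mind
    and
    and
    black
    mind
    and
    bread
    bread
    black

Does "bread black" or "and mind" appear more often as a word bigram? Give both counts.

"bread black": 1 occurrence
"and mind": 5 occurrences

"and mind" (5 vs 1)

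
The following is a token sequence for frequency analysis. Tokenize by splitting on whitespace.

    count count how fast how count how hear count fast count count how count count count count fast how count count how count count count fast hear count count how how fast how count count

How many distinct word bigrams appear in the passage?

11

35 tokens → 34 bigram windows in total.
Repeated bigrams (each contributes count−1 duplicates):
  count count: 10
  count how: 5
  how count: 5
  count fast: 3
  fast how: 3
  hear count: 2
  how fast: 2
23 duplicate windows → 34 − 23 = 11 distinct.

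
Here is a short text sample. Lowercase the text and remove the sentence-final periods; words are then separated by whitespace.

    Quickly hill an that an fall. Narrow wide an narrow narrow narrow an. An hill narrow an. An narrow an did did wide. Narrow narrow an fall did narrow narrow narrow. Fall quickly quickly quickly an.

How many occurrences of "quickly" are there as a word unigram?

4

Scanning the 36 tokens for "quickly":
  position 1: quickly
  position 33: quickly
  position 34: quickly
  position 35: quickly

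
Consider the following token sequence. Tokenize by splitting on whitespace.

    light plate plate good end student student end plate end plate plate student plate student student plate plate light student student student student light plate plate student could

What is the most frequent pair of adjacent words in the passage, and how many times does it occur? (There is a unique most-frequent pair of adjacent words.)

"student student", 5 times

Bigram frequencies (highest first):
  student student: 5
  plate plate: 4
  plate student: 3
  light plate: 2
  end plate: 2
  student plate: 2
  … (9 more, each ≤ 1)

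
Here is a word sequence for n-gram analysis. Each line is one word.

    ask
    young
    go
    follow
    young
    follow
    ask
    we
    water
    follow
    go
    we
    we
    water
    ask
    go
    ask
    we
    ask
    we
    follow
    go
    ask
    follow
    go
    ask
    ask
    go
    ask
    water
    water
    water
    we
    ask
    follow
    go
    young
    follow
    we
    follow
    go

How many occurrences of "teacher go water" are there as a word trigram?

0

Scanning the 39 overlapping trigram windows for "teacher go water":
  (none found)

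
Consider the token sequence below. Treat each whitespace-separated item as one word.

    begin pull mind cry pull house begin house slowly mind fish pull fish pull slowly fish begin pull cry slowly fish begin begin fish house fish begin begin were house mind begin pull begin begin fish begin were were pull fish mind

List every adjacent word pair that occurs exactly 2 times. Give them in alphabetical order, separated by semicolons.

Bigram counts meeting the condition (exactly 2 times):
  begin fish: 2
  begin were: 2
  fish pull: 2
  pull fish: 2
  slowly fish: 2

begin fish; begin were; fish pull; pull fish; slowly fish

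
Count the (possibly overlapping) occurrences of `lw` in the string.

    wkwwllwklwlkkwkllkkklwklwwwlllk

Sliding a length-2 window over the 31 characters (30 positions):
  position 6–7: lw
  position 9–10: lw
  position 21–22: lw
  position 24–25: lw

4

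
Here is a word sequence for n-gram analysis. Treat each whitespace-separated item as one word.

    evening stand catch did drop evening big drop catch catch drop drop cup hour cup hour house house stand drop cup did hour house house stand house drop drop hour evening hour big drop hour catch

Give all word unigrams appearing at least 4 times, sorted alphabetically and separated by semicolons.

catch; drop; hour; house

Unigram counts meeting the condition (at least 4 times):
  catch: 4
  drop: 8
  hour: 6
  house: 5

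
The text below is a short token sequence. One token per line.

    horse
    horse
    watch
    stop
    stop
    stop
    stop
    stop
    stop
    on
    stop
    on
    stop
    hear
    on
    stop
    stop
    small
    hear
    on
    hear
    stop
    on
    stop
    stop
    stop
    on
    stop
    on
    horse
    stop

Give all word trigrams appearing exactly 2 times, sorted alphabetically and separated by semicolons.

Trigram counts meeting the condition (exactly 2 times):
  on stop on: 2
  on stop stop: 2
  stop stop on: 2

on stop on; on stop stop; stop stop on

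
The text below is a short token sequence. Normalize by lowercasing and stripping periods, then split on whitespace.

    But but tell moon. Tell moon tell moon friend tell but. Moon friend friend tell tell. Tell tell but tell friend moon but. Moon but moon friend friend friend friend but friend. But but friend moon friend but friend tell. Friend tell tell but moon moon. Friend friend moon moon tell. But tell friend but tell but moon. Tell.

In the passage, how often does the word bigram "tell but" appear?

Scanning the 58 overlapping bigram windows for "tell but":
  position 10–11: tell but
  position 18–19: tell but
  position 43–44: tell but
  position 51–52: tell but
  position 56–57: tell but

5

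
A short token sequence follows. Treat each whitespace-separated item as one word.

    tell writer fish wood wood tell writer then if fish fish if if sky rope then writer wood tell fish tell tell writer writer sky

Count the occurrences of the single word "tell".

5

Scanning the 25 tokens for "tell":
  position 1: tell
  position 6: tell
  position 19: tell
  position 21: tell
  position 22: tell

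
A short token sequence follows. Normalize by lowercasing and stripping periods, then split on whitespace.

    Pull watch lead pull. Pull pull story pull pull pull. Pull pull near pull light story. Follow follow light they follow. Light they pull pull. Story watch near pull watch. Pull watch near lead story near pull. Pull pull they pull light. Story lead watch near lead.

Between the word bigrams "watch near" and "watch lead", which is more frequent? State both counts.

"watch near": 3 occurrences
"watch lead": 1 occurrence

"watch near" (3 vs 1)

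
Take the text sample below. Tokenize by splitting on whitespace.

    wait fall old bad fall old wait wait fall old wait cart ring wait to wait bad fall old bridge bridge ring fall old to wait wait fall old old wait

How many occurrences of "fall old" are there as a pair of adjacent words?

Scanning the 30 overlapping bigram windows for "fall old":
  position 2–3: fall old
  position 5–6: fall old
  position 9–10: fall old
  position 18–19: fall old
  position 23–24: fall old
  position 28–29: fall old

6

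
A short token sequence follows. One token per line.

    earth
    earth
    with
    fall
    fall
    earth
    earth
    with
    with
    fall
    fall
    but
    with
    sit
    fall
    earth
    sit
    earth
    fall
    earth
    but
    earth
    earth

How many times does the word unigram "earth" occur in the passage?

Scanning the 23 tokens for "earth":
  position 1: earth
  position 2: earth
  position 6: earth
  position 7: earth
  position 16: earth
  position 18: earth
  position 20: earth
  position 22: earth
  position 23: earth

9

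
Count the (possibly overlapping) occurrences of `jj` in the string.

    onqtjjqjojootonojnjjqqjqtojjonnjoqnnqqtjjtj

4

Sliding a length-2 window over the 43 characters (42 positions):
  position 5–6: jj
  position 19–20: jj
  position 27–28: jj
  position 40–41: jj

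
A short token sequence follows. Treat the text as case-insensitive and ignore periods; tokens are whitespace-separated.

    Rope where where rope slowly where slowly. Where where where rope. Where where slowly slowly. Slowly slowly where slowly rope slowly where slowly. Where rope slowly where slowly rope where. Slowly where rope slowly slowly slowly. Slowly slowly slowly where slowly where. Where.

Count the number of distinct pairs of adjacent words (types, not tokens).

43 tokens → 42 bigram windows in total.
Repeated bigrams (each contributes count−1 duplicates):
  slowly where: 9
  slowly slowly: 8
  where slowly: 7
  where where: 5
  rope slowly: 4
  where rope: 4
  rope where: 3
  slowly rope: 2
34 duplicate windows → 42 − 34 = 8 distinct.

8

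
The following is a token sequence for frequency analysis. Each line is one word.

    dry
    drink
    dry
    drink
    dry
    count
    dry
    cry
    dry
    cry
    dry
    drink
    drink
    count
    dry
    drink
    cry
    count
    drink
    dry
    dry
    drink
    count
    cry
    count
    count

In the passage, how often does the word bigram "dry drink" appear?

Scanning the 25 overlapping bigram windows for "dry drink":
  position 1–2: dry drink
  position 3–4: dry drink
  position 11–12: dry drink
  position 15–16: dry drink
  position 21–22: dry drink

5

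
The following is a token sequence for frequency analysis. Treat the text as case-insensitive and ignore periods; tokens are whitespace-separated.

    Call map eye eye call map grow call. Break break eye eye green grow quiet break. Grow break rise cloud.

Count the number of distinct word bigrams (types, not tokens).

17

20 tokens → 19 bigram windows in total.
Repeated bigrams (each contributes count−1 duplicates):
  call map: 2
  eye eye: 2
2 duplicate windows → 19 − 2 = 17 distinct.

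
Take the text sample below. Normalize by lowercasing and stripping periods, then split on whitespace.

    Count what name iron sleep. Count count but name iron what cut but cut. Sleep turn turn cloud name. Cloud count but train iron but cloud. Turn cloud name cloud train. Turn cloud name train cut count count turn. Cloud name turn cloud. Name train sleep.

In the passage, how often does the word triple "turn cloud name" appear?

5

Scanning the 44 overlapping trigram windows for "turn cloud name":
  position 17–19: turn cloud name
  position 27–29: turn cloud name
  position 32–34: turn cloud name
  position 39–41: turn cloud name
  position 42–44: turn cloud name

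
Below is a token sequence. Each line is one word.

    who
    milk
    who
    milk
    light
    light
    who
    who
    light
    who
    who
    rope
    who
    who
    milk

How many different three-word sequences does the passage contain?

12

15 tokens → 13 trigram windows in total.
Repeated trigrams (each contributes count−1 duplicates):
  light who who: 2
1 duplicate windows → 13 − 1 = 12 distinct.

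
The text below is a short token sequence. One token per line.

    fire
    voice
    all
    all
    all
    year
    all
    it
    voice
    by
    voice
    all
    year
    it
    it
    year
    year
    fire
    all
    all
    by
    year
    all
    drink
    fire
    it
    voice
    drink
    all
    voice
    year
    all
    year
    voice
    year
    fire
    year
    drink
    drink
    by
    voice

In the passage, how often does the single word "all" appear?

10

Scanning the 41 tokens for "all":
  position 3: all
  position 4: all
  position 5: all
  position 7: all
  position 12: all
  position 19: all
  position 20: all
  position 23: all
  position 29: all
  position 32: all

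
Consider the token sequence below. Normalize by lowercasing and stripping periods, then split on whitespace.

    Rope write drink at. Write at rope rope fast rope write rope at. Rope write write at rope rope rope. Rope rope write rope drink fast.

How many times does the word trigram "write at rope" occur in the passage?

Scanning the 24 overlapping trigram windows for "write at rope":
  position 5–7: write at rope
  position 16–18: write at rope

2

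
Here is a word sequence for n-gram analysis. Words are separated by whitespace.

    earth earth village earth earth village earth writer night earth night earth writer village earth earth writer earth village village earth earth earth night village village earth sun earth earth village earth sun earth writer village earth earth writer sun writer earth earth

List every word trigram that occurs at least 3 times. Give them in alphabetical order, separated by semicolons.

Trigram counts meeting the condition (at least 3 times):
  earth earth village: 3
  earth village earth: 3
  village earth earth: 4

earth earth village; earth village earth; village earth earth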